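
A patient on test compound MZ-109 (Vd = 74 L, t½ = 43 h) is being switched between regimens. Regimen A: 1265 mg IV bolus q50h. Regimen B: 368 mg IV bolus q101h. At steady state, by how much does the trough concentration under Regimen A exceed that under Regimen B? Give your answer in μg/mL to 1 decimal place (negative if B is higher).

Regimen A: f = (1/2)^(50/43) ≈ 0.4466; Cmin,ss = (1265/74)·f/(1−f) ≈ 13.796 μg/mL.
Regimen B: f = (1/2)^(101/43) ≈ 0.1963; Cmin,ss = (368/74)·f/(1−f) ≈ 1.215 μg/mL.
Difference ≈ 13.796 − 1.215 ≈ 12.581 μg/mL.

12.6 μg/mL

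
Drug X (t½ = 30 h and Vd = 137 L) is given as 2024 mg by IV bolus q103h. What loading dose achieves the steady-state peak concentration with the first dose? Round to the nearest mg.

2230 mg

f = (1/2)^(103/30) ≈ 0.092569; accumulation ratio R = 1/(1−f) ≈ 1.10201.
Loading dose to hit Cmax,ss on first dose: D_load = D_maint·R ≈ 2024 × 1.10201 ≈ 2230.47 mg.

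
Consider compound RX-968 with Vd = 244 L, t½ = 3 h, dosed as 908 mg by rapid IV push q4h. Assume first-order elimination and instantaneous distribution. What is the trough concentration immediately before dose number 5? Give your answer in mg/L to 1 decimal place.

2.4 mg/L

f = (1/2)^(τ/t½) = (1/2)^(4/3) ≈ 0.3969.
C₀ = D/Vd = 908/244 ≈ 3.721 mg/L.
Before the 5th dose, 4 doses have been given. Superposition: Cmin = C₀·(f + f² + … + f^4).
≈ 3.721 × (0.3969 + 0.1575 + 0.0625 + 0.0248) ≈ 3.721 × 0.6417 ≈ 2.388 mg/L.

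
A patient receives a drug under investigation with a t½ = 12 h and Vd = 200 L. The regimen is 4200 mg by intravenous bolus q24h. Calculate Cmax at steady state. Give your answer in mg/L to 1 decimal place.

28.0 mg/L

The dosing interval is 2 half-lives, so f = 2^(−2) = 0.25.
At steady state, R = 1/(1 − 0.25) = 4/3.
Single-dose peak C₀ = D/Vd = 4200/200 = 21 mg/L.
Steady-state peak Cmax,ss = C₀·R = 21 × 4/3 ≈ 28.000 mg/L.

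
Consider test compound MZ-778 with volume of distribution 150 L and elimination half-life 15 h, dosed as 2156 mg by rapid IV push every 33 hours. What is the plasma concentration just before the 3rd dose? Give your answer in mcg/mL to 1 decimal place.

f = (1/2)^(τ/t½) = (1/2)^(33/15) ≈ 0.2176.
C₀ = D/Vd = 2156/150 ≈ 14.373 mcg/mL.
Before the 3rd dose, 2 doses have been given. Superposition: Cmin = C₀·(f + f²).
≈ 14.373 × (0.2176 + 0.0473) ≈ 14.373 × 0.2649 ≈ 3.807 mcg/mL.

3.8 mcg/mL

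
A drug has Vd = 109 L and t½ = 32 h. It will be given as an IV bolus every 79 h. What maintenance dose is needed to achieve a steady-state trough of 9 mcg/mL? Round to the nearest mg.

4449 mg

τ/t½ = 79/32 ≈ 2.4688, so f = (1/2)^(79/32) ≈ 0.180648.
Cmin,ss = (D/Vd)·f/(1−f), so D = Cmin,ss·Vd·(1−f)/f.
D = 9 × 109 × (1−f)/f ≈ 9 × 109 × 4.53563 ≈ 4449.45 mg.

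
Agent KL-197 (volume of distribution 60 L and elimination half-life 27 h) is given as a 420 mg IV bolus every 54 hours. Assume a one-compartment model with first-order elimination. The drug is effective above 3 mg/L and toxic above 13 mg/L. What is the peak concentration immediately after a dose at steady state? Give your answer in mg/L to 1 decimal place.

The dosing interval is 2 half-lives, so f = 2^(−2) = 0.25.
At steady state, R = 1/(1 − 0.25) = 4/3.
Single-dose peak C₀ = D/Vd = 420/60 = 7 mg/L.
Steady-state peak Cmax,ss = C₀·R = 7 × 4/3 ≈ 9.333 mg/L.
Peak 9.3 mg/L vs MTC 13 mg/L: below toxic threshold.

9.3 mg/L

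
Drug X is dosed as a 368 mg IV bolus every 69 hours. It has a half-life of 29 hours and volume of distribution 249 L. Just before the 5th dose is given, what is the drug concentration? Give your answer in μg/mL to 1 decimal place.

f = (1/2)^(τ/t½) = (1/2)^(69/29) ≈ 0.1922.
C₀ = D/Vd = 368/249 ≈ 1.478 μg/mL.
Before the 5th dose, 4 doses have been given. Superposition: Cmin = C₀·(f + f² + … + f^4).
≈ 1.478 × (0.1922 + 0.0369 + 0.0071 + 0.0014) ≈ 1.478 × 0.2376 ≈ 0.351 μg/mL.

0.4 μg/mL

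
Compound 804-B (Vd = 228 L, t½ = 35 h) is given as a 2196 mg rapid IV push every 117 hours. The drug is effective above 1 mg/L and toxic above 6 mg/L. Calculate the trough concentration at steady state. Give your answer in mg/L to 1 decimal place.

1.1 mg/L

τ/t½ = 117/35 ≈ 3.3429, so fraction remaining f = (1/2)^(117/35) ≈ 0.0986.
Accumulation ratio R = 1/(1 − f) ≈ 1/0.9014 ≈ 1.1094.
Each bolus raises the concentration by D/Vd = 2196/228 ≈ 9.632 mg/L.
Steady-state peak Cmax,ss = C₀·R ≈ 9.632 × 1.1094 ≈ 10.686 mg/L.
One interval later, Cmin,ss = Cmax,ss·e^(−kτ) ≈ 10.686 × 0.0986 ≈ 1.054 mg/L.
Trough 1.1 mg/L vs MEC 1 mg/L: adequate.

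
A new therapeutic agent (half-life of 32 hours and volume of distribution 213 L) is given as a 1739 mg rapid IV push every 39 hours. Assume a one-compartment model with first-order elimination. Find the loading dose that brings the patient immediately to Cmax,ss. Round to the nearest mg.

3049 mg

f = (1/2)^(39/32) ≈ 0.429655; accumulation ratio R = 1/(1−f) ≈ 1.75332.
Loading dose to hit Cmax,ss on first dose: D_load = D_maint·R ≈ 1739 × 1.75332 ≈ 3049.02 mg.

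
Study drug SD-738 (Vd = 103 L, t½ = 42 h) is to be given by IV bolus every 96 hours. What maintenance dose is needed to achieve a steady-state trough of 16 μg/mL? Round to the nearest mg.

6388 mg

τ/t½ = 96/42 ≈ 2.2857, so f = (1/2)^(96/42) ≈ 0.205084.
Cmin,ss = (D/Vd)·f/(1−f), so D = Cmin,ss·Vd·(1−f)/f.
D = 16 × 103 × (1−f)/f ≈ 16 × 103 × 3.87605 ≈ 6387.73 mg.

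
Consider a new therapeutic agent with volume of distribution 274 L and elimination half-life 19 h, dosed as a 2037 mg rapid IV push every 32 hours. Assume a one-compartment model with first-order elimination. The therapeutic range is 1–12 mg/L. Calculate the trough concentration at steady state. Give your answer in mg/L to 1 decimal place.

τ/t½ = 32/19 ≈ 1.6842, so fraction remaining f = (1/2)^(32/19) ≈ 0.3112.
Each bolus raises the concentration by D/Vd = 2037/274 ≈ 7.434 mg/L.
Steady-state trough Cmin,ss = C₀·f/(1−f) ≈ 7.434 × 0.3112/0.6888 ≈ 3.359 mg/L.
Trough 3.4 mg/L vs MEC 1 mg/L: adequate.

3.4 mg/L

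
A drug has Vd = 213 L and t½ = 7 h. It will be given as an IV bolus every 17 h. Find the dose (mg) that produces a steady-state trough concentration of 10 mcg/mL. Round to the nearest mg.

9337 mg

τ/t½ = 17/7 ≈ 2.4286, so f = (1/2)^(17/7) ≈ 0.185749.
Cmin,ss = (D/Vd)·f/(1−f), so D = Cmin,ss·Vd·(1−f)/f.
D = 10 × 213 × (1−f)/f ≈ 10 × 213 × 4.38361 ≈ 9337.09 mg.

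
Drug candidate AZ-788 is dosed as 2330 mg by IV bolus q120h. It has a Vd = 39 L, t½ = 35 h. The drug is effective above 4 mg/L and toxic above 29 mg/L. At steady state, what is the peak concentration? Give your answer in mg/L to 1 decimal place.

65.9 mg/L

Over one 120-h interval, 120/35 ≈ 3.4286 half-lives elapse, leaving f ≈ 0.0929 of each dose.
Accumulation ratio R = 1/(1 − f) ≈ 1/0.9071 ≈ 1.1024.
Each bolus raises the concentration by D/Vd = 2330/39 ≈ 59.744 mg/L.
Steady-state peak Cmax,ss = C₀·R ≈ 59.744 × 1.1024 ≈ 65.862 mg/L.
Peak 65.9 mg/L vs MTC 29 mg/L: exceeds toxic threshold.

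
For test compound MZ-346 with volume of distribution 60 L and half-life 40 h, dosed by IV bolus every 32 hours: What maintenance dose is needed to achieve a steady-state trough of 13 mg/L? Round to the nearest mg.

578 mg

τ/t½ = 32/40 ≈ 0.8, so f = (1/2)^(32/40) ≈ 0.574349.
Cmin,ss = (D/Vd)·f/(1−f), so D = Cmin,ss·Vd·(1−f)/f.
D = 13 × 60 × (1−f)/f ≈ 13 × 60 × 0.74110 ≈ 578.06 mg.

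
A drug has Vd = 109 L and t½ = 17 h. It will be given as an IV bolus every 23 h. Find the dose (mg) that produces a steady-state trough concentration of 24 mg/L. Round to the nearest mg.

τ/t½ = 23/17 ≈ 1.3529, so f = (1/2)^(23/17) ≈ 0.391493.
Cmin,ss = (D/Vd)·f/(1−f), so D = Cmin,ss·Vd·(1−f)/f.
D = 24 × 109 × (1−f)/f ≈ 24 × 109 × 1.55432 ≈ 4066.10 mg.

4066 mg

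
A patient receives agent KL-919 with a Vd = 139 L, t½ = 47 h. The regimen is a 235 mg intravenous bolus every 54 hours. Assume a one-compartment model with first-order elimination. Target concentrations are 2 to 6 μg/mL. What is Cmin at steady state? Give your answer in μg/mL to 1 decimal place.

1.4 μg/mL

Over one 54-h interval, 54/47 ≈ 1.1489 half-lives elapse, leaving f ≈ 0.4510 of each dose.
Single-dose peak C₀ = D/Vd = 235/139 ≈ 1.691 μg/mL.
Steady-state trough Cmin,ss = C₀·f/(1−f) ≈ 1.691 × 0.4510/0.5490 ≈ 1.389 μg/mL.
Trough 1.4 μg/mL vs MEC 2 μg/mL: subtherapeutic.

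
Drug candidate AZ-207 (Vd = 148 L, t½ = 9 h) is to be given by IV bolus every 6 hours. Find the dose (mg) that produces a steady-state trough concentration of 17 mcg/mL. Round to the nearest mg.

1478 mg

τ/t½ = 6/9 ≈ 0.66667, so f = (1/2)^(6/9) ≈ 0.629961.
Cmin,ss = (D/Vd)·f/(1−f), so D = Cmin,ss·Vd·(1−f)/f.
D = 17 × 148 × (1−f)/f ≈ 17 × 148 × 0.58740 ≈ 1477.90 mg.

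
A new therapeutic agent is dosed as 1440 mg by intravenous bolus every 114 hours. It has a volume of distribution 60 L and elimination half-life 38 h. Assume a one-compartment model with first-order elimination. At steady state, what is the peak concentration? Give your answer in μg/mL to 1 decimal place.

τ = 114 h = 3 half-lives, so f = (1/2)^3 = 0.125.
At steady state, R = 1/(1 − 0.125) = 8/7.
Single-dose peak C₀ = D/Vd = 1440/60 = 24 μg/mL.
Steady-state peak Cmax,ss = C₀·R = 24 × 8/7 ≈ 27.429 μg/mL.

27.4 μg/mL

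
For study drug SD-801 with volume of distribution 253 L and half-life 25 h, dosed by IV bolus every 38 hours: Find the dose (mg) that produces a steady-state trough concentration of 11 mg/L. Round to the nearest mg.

τ/t½ = 38/25 ≈ 1.52, so f = (1/2)^(38/25) ≈ 0.348686.
Cmin,ss = (D/Vd)·f/(1−f), so D = Cmin,ss·Vd·(1−f)/f.
D = 11 × 253 × (1−f)/f ≈ 11 × 253 × 1.86791 ≈ 5198.39 mg.

5198 mg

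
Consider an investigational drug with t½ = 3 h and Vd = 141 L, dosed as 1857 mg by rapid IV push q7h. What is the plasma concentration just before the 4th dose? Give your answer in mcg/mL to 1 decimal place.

3.2 mcg/mL

f = (1/2)^(τ/t½) = (1/2)^(7/3) ≈ 0.1984.
C₀ = D/Vd = 1857/141 ≈ 13.170 mcg/mL.
Before the 4th dose, 3 doses have been given. Superposition: Cmin = C₀·(f + f² + … + f^3).
≈ 13.170 × (0.1984 + 0.0394 + 0.0078) ≈ 13.170 × 0.2456 ≈ 3.235 mcg/mL.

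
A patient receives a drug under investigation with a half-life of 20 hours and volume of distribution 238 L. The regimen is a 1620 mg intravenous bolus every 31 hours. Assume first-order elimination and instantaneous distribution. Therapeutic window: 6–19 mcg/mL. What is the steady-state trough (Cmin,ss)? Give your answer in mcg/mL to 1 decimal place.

k = ln2/t½ = ln2/20 ≈ 0.034657 h⁻¹; fraction remaining f = e^(−kτ) = e^(−0.034657×31) ≈ 0.3415.
Single-dose peak C₀ = D/Vd = 1620/238 ≈ 6.807 mcg/mL.
Steady-state trough Cmin,ss = C₀·f/(1−f) ≈ 6.807 × 0.3415/0.6585 ≈ 3.530 mcg/mL.
Trough 3.5 mcg/mL vs MEC 6 mcg/mL: subtherapeutic.

3.5 mcg/mL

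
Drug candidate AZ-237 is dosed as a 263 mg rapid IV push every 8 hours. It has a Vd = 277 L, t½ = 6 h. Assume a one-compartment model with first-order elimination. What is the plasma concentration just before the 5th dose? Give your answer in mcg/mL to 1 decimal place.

0.6 mcg/mL

f = (1/2)^(τ/t½) = (1/2)^(8/6) ≈ 0.3969.
C₀ = D/Vd = 263/277 ≈ 0.949 mcg/mL.
Before the 5th dose, 4 doses have been given. Superposition: Cmin = C₀·(f + f² + … + f^4).
≈ 0.949 × (0.3969 + 0.1575 + 0.0625 + 0.0248) ≈ 0.949 × 0.6417 ≈ 0.609 mcg/mL.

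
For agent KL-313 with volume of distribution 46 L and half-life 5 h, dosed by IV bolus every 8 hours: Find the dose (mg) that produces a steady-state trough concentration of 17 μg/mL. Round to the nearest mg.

τ/t½ = 8/5 ≈ 1.6, so f = (1/2)^(8/5) ≈ 0.329877.
Cmin,ss = (D/Vd)·f/(1−f), so D = Cmin,ss·Vd·(1−f)/f.
D = 17 × 46 × (1−f)/f ≈ 17 × 46 × 2.03143 ≈ 1588.58 mg.

1589 mg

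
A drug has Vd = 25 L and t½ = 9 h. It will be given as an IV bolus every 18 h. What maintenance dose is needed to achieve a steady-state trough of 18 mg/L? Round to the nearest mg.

1350 mg

τ/t½ = 18/9 ≈ 2, so f = (1/2)^(18/9) ≈ 0.250000.
Cmin,ss = (D/Vd)·f/(1−f), so D = Cmin,ss·Vd·(1−f)/f.
D = 18 × 25 × (1−f)/f ≈ 18 × 25 × 3.00000 ≈ 1350.00 mg.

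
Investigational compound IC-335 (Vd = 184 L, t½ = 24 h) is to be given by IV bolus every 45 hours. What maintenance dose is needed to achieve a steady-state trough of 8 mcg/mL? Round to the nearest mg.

τ/t½ = 45/24 ≈ 1.875, so f = (1/2)^(45/24) ≈ 0.272627.
Cmin,ss = (D/Vd)·f/(1−f), so D = Cmin,ss·Vd·(1−f)/f.
D = 8 × 184 × (1−f)/f ≈ 8 × 184 × 2.66802 ≈ 3927.33 mg.

3927 mg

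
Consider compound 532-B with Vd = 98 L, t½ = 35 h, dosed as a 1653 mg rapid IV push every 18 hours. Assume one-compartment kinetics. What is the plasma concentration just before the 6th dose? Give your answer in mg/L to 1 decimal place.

32.8 mg/L

f = (1/2)^(τ/t½) = (1/2)^(18/35) ≈ 0.7001.
C₀ = D/Vd = 1653/98 ≈ 16.867 mg/L.
Before the 6th dose, 5 doses have been given. Superposition: Cmin = C₀·(f + f² + … + f^5).
≈ 16.867 × (0.7001 + 0.4901 + 0.3431 + 0.2402 + 0.1682) ≈ 16.867 × 1.9417 ≈ 32.751 mg/L.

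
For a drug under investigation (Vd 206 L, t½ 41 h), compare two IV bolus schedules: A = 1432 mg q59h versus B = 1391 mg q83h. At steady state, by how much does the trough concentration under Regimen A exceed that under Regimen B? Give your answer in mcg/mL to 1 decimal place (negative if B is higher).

1.9 mcg/mL

Regimen A: f = (1/2)^(59/41) ≈ 0.3688; Cmin,ss = (1432/206)·f/(1−f) ≈ 4.062 mcg/mL.
Regimen B: f = (1/2)^(83/41) ≈ 0.2458; Cmin,ss = (1391/206)·f/(1−f) ≈ 2.201 mcg/mL.
Difference ≈ 4.062 − 2.201 ≈ 1.861 mcg/mL.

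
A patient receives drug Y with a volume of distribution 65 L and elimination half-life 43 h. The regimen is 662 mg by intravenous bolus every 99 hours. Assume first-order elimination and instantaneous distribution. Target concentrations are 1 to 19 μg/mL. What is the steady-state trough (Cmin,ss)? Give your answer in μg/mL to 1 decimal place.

2.6 μg/mL

Over one 99-h interval, 99/43 ≈ 2.3023 half-lives elapse, leaving f ≈ 0.2027 of each dose.
Each bolus raises the concentration by D/Vd = 662/65 ≈ 10.185 μg/mL.
Steady-state trough Cmin,ss = C₀·f/(1−f) ≈ 10.185 × 0.2027/0.7973 ≈ 2.589 μg/mL.
Trough 2.6 μg/mL vs MEC 1 μg/mL: adequate.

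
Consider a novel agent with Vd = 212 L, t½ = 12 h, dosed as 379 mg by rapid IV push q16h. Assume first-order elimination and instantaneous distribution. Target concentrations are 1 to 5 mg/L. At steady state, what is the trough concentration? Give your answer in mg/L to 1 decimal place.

1.2 mg/L

k = ln2/t½ = ln2/12 ≈ 0.057762 h⁻¹; fraction remaining f = e^(−kτ) = e^(−0.057762×16) ≈ 0.3969.
At steady state, accumulation factor R = 1/(1 − e^(−kτ)) ≈ 1.6581.
Single-dose peak C₀ = D/Vd = 379/212 ≈ 1.788 mg/L.
Cmax,ss = C₀/(1 − f) ≈ 1.788/0.6031 ≈ 2.965 mg/L.
Steady-state trough Cmin,ss = Cmax,ss·f ≈ 2.965 × 0.3969 ≈ 1.177 mg/L.
Trough 1.2 mg/L vs MEC 1 mg/L: adequate.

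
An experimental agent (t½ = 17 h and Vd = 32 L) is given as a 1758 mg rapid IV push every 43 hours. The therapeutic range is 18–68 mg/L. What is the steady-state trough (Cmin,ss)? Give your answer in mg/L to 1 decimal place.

Over one 43-h interval, 43/17 ≈ 2.5294 half-lives elapse, leaving f ≈ 0.1732 of each dose.
At steady state, accumulation factor R = 1/(1 − e^(−kτ)) ≈ 1.2095.
Single-dose peak C₀ = D/Vd = 1758/32 ≈ 54.938 mg/L.
Steady-state peak Cmax,ss = C₀·R ≈ 54.938 × 1.2095 ≈ 66.448 mg/L.
One interval later, Cmin,ss = Cmax,ss·e^(−kτ) ≈ 66.448 × 0.1732 ≈ 11.509 mg/L.
Trough 11.5 mg/L vs MEC 18 mg/L: subtherapeutic.

11.5 mg/L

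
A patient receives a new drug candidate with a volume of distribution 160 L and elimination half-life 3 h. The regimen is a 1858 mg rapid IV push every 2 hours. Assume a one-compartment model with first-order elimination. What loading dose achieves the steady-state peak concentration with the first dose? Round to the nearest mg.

f = (1/2)^(2/3) ≈ 0.629961; accumulation ratio R = 1/(1−f) ≈ 2.70242.
Loading dose to hit Cmax,ss on first dose: D_load = D_maint·R ≈ 1858 × 2.70242 ≈ 5021.10 mg.

5021 mg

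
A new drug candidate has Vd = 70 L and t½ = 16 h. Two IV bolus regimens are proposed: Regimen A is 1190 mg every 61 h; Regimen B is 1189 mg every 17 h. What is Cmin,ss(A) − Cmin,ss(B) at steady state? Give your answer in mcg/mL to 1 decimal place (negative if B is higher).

Regimen A: f = (1/2)^(61/16) ≈ 0.0712; Cmin,ss = (1190/70)·f/(1−f) ≈ 1.303 mcg/mL.
Regimen B: f = (1/2)^(17/16) ≈ 0.4788; Cmin,ss = (1189/70)·f/(1−f) ≈ 15.604 mcg/mL.
Difference ≈ 1.303 − 15.604 ≈ -14.301 mcg/mL.

-14.3 mcg/mL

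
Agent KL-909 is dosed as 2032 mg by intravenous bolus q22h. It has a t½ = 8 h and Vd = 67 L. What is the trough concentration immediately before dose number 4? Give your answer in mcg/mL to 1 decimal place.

5.3 mcg/mL

f = (1/2)^(τ/t½) = (1/2)^(22/8) ≈ 0.1487.
C₀ = D/Vd = 2032/67 ≈ 30.328 mcg/mL.
Before the 4th dose, 3 doses have been given. Superposition: Cmin = C₀·(f + f² + … + f^3).
≈ 30.328 × (0.1487 + 0.0221 + 0.0033) ≈ 30.328 × 0.1741 ≈ 5.280 mcg/mL.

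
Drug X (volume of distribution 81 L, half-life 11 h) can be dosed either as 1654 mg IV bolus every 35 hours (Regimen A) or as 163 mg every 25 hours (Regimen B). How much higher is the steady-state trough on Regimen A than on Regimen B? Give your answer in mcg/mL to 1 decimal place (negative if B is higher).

Regimen A: f = (1/2)^(35/11) ≈ 0.1102; Cmin,ss = (1654/81)·f/(1−f) ≈ 2.529 mcg/mL.
Regimen B: f = (1/2)^(25/11) ≈ 0.2069; Cmin,ss = (163/81)·f/(1−f) ≈ 0.525 mcg/mL.
Difference ≈ 2.529 − 0.525 ≈ 2.004 mcg/mL.

2.0 mcg/mL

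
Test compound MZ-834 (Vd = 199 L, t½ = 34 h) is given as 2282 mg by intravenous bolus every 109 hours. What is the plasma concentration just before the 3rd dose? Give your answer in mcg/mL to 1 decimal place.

1.4 mcg/mL

f = (1/2)^(τ/t½) = (1/2)^(109/34) ≈ 0.1084.
C₀ = D/Vd = 2282/199 ≈ 11.467 mcg/mL.
Before the 3rd dose, 2 doses have been given. Superposition: Cmin = C₀·(f + f²).
≈ 11.467 × (0.1084 + 0.0118) ≈ 11.467 × 0.1202 ≈ 1.378 mcg/mL.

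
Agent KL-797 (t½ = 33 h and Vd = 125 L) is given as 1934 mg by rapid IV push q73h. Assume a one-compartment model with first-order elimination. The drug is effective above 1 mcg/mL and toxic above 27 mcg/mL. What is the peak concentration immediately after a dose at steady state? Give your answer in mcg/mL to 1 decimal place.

τ/t½ = 73/33 ≈ 2.2121, so fraction remaining f = (1/2)^(73/33) ≈ 0.2158.
At steady state, accumulation factor R = 1/(1 − e^(−kτ)) ≈ 1.2752.
Each bolus raises the concentration by D/Vd = 1934/125 ≈ 15.472 mcg/mL.
Steady-state peak Cmax,ss = C₀·R ≈ 15.472 × 1.2752 ≈ 19.730 mcg/mL.
Peak 19.7 mcg/mL vs MTC 27 mcg/mL: below toxic threshold.

19.7 mcg/mL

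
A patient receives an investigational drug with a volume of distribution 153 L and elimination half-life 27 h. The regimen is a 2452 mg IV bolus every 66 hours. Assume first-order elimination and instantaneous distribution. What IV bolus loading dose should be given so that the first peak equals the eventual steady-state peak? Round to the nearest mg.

f = (1/2)^(66/27) ≈ 0.183717; accumulation ratio R = 1/(1−f) ≈ 1.22507.
Loading dose to hit Cmax,ss on first dose: D_load = D_maint·R ≈ 2452 × 1.22507 ≈ 3003.87 mg.

3004 mg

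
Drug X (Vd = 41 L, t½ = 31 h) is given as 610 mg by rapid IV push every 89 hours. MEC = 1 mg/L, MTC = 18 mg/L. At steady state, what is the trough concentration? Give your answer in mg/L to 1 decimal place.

k = ln2/t½ = ln2/31 ≈ 0.022360 h⁻¹; fraction remaining f = e^(−kτ) = e^(−0.022360×89) ≈ 0.1367.
Single-dose peak C₀ = D/Vd = 610/41 ≈ 14.878 mg/L.
Steady-state trough Cmin,ss = C₀·f/(1−f) ≈ 14.878 × 0.1367/0.8633 ≈ 2.356 mg/L.
Trough 2.4 mg/L vs MEC 1 mg/L: adequate.

2.4 mg/L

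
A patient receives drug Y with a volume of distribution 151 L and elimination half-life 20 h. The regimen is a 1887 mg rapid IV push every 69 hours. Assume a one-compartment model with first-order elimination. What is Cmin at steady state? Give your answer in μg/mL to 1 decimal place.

1.3 μg/mL

τ/t½ = 69/20 ≈ 3.45, so fraction remaining f = (1/2)^(69/20) ≈ 0.0915.
Each bolus raises the concentration by D/Vd = 1887/151 ≈ 12.497 μg/mL.
Steady-state trough Cmin,ss = C₀·f/(1−f) ≈ 12.497 × 0.0915/0.9085 ≈ 1.259 μg/mL.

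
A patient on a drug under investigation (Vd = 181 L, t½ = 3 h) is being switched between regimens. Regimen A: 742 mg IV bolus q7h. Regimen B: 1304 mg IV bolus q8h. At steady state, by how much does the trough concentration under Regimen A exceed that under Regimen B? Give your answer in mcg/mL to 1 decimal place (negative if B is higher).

-0.3 mcg/mL

Regimen A: f = (1/2)^(7/3) ≈ 0.1984; Cmin,ss = (742/181)·f/(1−f) ≈ 1.015 mcg/mL.
Regimen B: f = (1/2)^(8/3) ≈ 0.1575; Cmin,ss = (1304/181)·f/(1−f) ≈ 1.347 mcg/mL.
Difference ≈ 1.015 − 1.347 ≈ -0.332 mcg/mL.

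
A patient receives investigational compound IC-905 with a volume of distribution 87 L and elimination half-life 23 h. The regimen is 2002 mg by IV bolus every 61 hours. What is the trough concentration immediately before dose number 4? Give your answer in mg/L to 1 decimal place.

4.3 mg/L

f = (1/2)^(τ/t½) = (1/2)^(61/23) ≈ 0.1591.
C₀ = D/Vd = 2002/87 ≈ 23.011 mg/L.
Before the 4th dose, 3 doses have been given. Superposition: Cmin = C₀·(f + f² + … + f^3).
≈ 23.011 × (0.1591 + 0.0253 + 0.0040) ≈ 23.011 × 0.1884 ≈ 4.335 mg/L.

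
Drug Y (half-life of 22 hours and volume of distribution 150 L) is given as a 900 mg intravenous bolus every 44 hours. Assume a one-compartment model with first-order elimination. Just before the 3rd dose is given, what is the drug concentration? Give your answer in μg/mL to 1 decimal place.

f = (1/2)^(τ/t½) = (1/2)^(44/22) ≈ 0.2500.
C₀ = D/Vd = 900/150 ≈ 6.000 μg/mL.
Before the 3rd dose, 2 doses have been given. Superposition: Cmin = C₀·(f + f²).
≈ 6.000 × (0.2500 + 0.0625) ≈ 6.000 × 0.3125 ≈ 1.875 μg/mL.

1.9 μg/mL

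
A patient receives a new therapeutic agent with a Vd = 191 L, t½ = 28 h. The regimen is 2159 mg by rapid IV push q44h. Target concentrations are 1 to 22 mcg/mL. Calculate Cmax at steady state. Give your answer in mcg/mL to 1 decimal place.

17.0 mcg/mL

k = ln2/t½ = ln2/28 ≈ 0.024755 h⁻¹; fraction remaining f = e^(−kτ) = e^(−0.024755×44) ≈ 0.3365.
Accumulation ratio R = 1/(1 − f) ≈ 1/0.6635 ≈ 1.5072.
Single-dose peak C₀ = D/Vd = 2159/191 ≈ 11.304 mcg/mL.
Cmax,ss = C₀/(1 − f) ≈ 11.304/0.6635 ≈ 17.037 mcg/mL.
Peak 17.0 mcg/mL vs MTC 22 mcg/mL: below toxic threshold.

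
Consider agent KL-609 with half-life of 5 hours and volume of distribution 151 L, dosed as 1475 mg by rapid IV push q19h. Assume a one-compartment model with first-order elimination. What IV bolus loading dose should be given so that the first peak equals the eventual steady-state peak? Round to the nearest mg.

1589 mg

f = (1/2)^(19/5) ≈ 0.071794; accumulation ratio R = 1/(1−f) ≈ 1.07735.
Loading dose to hit Cmax,ss on first dose: D_load = D_maint·R ≈ 1475 × 1.07735 ≈ 1589.09 mg.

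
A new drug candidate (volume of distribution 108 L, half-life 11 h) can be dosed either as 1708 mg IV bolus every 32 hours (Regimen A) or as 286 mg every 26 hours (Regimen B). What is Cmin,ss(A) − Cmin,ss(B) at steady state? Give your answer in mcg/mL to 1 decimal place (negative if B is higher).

Regimen A: f = (1/2)^(32/11) ≈ 0.1331; Cmin,ss = (1708/108)·f/(1−f) ≈ 2.428 mcg/mL.
Regimen B: f = (1/2)^(26/11) ≈ 0.1943; Cmin,ss = (286/108)·f/(1−f) ≈ 0.639 mcg/mL.
Difference ≈ 2.428 − 0.639 ≈ 1.789 mcg/mL.

1.8 mcg/mL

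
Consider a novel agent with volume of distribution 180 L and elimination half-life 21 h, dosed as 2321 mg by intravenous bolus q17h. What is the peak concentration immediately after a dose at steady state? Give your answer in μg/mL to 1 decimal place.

30.0 μg/mL

Over one 17-h interval, 17/21 ≈ 0.80952 half-lives elapse, leaving f ≈ 0.5706 of each dose.
At steady state, accumulation factor R = 1/(1 − e^(−kτ)) ≈ 2.3288.
Single-dose peak C₀ = D/Vd = 2321/180 ≈ 12.894 μg/mL.
Steady-state peak Cmax,ss = C₀·R ≈ 12.894 × 2.3288 ≈ 30.028 μg/mL.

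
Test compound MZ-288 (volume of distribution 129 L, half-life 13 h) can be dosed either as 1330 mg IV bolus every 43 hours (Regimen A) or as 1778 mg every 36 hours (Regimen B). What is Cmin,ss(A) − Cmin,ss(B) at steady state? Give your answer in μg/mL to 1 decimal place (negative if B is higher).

Regimen A: f = (1/2)^(43/13) ≈ 0.1010; Cmin,ss = (1330/129)·f/(1−f) ≈ 1.158 μg/mL.
Regimen B: f = (1/2)^(36/13) ≈ 0.1467; Cmin,ss = (1778/129)·f/(1−f) ≈ 2.370 μg/mL.
Difference ≈ 1.158 − 2.370 ≈ -1.212 μg/mL.

-1.2 μg/mL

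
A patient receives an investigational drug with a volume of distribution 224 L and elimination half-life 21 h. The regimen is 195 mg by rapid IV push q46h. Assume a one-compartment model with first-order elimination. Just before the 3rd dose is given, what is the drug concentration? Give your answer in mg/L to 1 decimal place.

f = (1/2)^(τ/t½) = (1/2)^(46/21) ≈ 0.2191.
C₀ = D/Vd = 195/224 ≈ 0.871 mg/L.
Before the 3rd dose, 2 doses have been given. Superposition: Cmin = C₀·(f + f²).
≈ 0.871 × (0.2191 + 0.0480) ≈ 0.871 × 0.2671 ≈ 0.233 mg/L.

0.2 mg/L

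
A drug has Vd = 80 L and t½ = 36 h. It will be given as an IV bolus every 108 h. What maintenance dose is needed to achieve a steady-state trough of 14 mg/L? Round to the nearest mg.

7840 mg

τ/t½ = 108/36 ≈ 3, so f = (1/2)^(108/36) ≈ 0.125000.
Cmin,ss = (D/Vd)·f/(1−f), so D = Cmin,ss·Vd·(1−f)/f.
D = 14 × 80 × (1−f)/f ≈ 14 × 80 × 7.00000 ≈ 7840.00 mg.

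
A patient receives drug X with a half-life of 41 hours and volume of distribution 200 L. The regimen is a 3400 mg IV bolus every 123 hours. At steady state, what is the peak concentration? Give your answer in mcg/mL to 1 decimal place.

The dosing interval is 3 half-lives, so f = 2^(−3) = 0.125.
Accumulation ratio R = 1/(1 − f) = 1/0.875 = 8/7.
Single-dose peak C₀ = D/Vd = 3400/200 = 17 mcg/mL.
Steady-state peak Cmax,ss = C₀·R = 17 × 8/7 ≈ 19.429 mcg/mL.

19.4 mcg/mL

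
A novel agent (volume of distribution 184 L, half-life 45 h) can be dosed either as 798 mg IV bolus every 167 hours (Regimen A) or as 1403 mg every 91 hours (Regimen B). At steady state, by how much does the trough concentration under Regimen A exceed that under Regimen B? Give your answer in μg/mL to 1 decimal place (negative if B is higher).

-2.1 μg/mL

Regimen A: f = (1/2)^(167/45) ≈ 0.0764; Cmin,ss = (798/184)·f/(1−f) ≈ 0.359 μg/mL.
Regimen B: f = (1/2)^(91/45) ≈ 0.2462; Cmin,ss = (1403/184)·f/(1−f) ≈ 2.490 μg/mL.
Difference ≈ 0.359 − 2.490 ≈ -2.131 μg/mL.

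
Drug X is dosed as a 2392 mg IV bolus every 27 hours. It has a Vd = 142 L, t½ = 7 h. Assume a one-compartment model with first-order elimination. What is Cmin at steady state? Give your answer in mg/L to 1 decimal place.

1.2 mg/L

Over one 27-h interval, 27/7 ≈ 3.8571 half-lives elapse, leaving f ≈ 0.0690 of each dose.
Single-dose peak C₀ = D/Vd = 2392/142 ≈ 16.845 mg/L.
Steady-state trough Cmin,ss = C₀·f/(1−f) ≈ 16.845 × 0.0690/0.9310 ≈ 1.248 mg/L.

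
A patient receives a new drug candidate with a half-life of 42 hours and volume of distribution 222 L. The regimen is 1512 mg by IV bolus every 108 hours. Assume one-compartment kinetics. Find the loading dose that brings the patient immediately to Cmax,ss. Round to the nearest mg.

f = (1/2)^(108/42) ≈ 0.168238; accumulation ratio R = 1/(1−f) ≈ 1.20227.
Loading dose to hit Cmax,ss on first dose: D_load = D_maint·R ≈ 1512 × 1.20227 ≈ 1817.83 mg.

1818 mg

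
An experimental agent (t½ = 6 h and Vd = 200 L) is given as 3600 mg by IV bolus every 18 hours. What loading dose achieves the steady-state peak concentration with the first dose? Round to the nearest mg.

f = (1/2)^(18/6) ≈ 0.125000; accumulation ratio R = 1/(1−f) ≈ 1.14286.
Loading dose to hit Cmax,ss on first dose: D_load = D_maint·R ≈ 3600 × 1.14286 ≈ 4114.30 mg.

4114 mg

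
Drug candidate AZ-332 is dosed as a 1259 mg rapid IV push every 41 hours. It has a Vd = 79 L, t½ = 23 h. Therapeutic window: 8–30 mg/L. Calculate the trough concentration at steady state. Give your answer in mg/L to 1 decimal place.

6.5 mg/L

Over one 41-h interval, 41/23 ≈ 1.7826 half-lives elapse, leaving f ≈ 0.2907 of each dose.
Accumulation ratio R = 1/(1 − f) ≈ 1/0.7093 ≈ 1.4098.
Single-dose peak C₀ = D/Vd = 1259/79 ≈ 15.937 mg/L.
Steady-state peak Cmax,ss = C₀·R ≈ 15.937 × 1.4098 ≈ 22.468 mg/L.
One interval later, Cmin,ss = Cmax,ss·e^(−kτ) ≈ 22.468 × 0.2907 ≈ 6.531 mg/L.
Trough 6.5 mg/L vs MEC 8 mg/L: subtherapeutic.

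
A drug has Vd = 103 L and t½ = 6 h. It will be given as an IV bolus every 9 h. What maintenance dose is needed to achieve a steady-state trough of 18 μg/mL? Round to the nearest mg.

3390 mg

τ/t½ = 9/6 ≈ 1.5, so f = (1/2)^(9/6) ≈ 0.353553.
Cmin,ss = (D/Vd)·f/(1−f), so D = Cmin,ss·Vd·(1−f)/f.
D = 18 × 103 × (1−f)/f ≈ 18 × 103 × 1.82843 ≈ 3389.91 mg.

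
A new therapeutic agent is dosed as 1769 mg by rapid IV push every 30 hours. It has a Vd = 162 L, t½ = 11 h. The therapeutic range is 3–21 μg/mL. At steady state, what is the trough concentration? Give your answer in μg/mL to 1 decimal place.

1.9 μg/mL

k = ln2/t½ = ln2/11 ≈ 0.063013 h⁻¹; fraction remaining f = e^(−kτ) = e^(−0.063013×30) ≈ 0.1510.
At steady state, accumulation factor R = 1/(1 − e^(−kτ)) ≈ 1.1779.
Single-dose peak C₀ = D/Vd = 1769/162 ≈ 10.920 μg/mL.
Steady-state peak Cmax,ss = C₀·R ≈ 10.920 × 1.1779 ≈ 12.863 μg/mL.
One interval later, Cmin,ss = Cmax,ss·e^(−kτ) ≈ 12.863 × 0.1510 ≈ 1.942 μg/mL.
Trough 1.9 μg/mL vs MEC 3 μg/mL: subtherapeutic.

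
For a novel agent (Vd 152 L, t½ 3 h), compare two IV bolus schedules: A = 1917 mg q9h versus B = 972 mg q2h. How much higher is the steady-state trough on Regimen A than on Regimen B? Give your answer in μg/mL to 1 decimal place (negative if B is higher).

Regimen A: f = (1/2)^(9/3) ≈ 0.1250; Cmin,ss = (1917/152)·f/(1−f) ≈ 1.802 μg/mL.
Regimen B: f = (1/2)^(2/3) ≈ 0.6300; Cmin,ss = (972/152)·f/(1−f) ≈ 10.888 μg/mL.
Difference ≈ 1.802 − 10.888 ≈ -9.086 μg/mL.

-9.1 μg/mL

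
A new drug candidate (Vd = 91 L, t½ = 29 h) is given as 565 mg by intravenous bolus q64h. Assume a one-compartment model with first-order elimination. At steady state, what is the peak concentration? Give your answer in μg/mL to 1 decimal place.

7.9 μg/mL

τ/t½ = 64/29 ≈ 2.2069, so fraction remaining f = (1/2)^(64/29) ≈ 0.2166.
Accumulation ratio R = 1/(1 − f) ≈ 1/0.7834 ≈ 1.2765.
Single-dose peak C₀ = D/Vd = 565/91 ≈ 6.209 μg/mL.
Cmax,ss = C₀/(1 − f) ≈ 6.209/0.7834 ≈ 7.926 μg/mL.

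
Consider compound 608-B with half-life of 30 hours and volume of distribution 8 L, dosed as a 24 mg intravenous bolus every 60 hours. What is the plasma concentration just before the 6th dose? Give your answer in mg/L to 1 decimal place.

1.0 mg/L

f = (1/2)^(τ/t½) = (1/2)^(60/30) ≈ 0.2500.
C₀ = D/Vd = 24/8 ≈ 3.000 mg/L.
Before the 6th dose, 5 doses have been given. Superposition: Cmin = C₀·(f + f² + … + f^5).
≈ 3.000 × (0.2500 + 0.0625 + 0.0156 + 0.0039 + 0.0010) ≈ 3.000 × 0.3330 ≈ 0.999 mg/L.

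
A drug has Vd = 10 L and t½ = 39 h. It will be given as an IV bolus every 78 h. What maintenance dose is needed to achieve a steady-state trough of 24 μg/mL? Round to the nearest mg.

τ/t½ = 78/39 ≈ 2, so f = (1/2)^(78/39) ≈ 0.250000.
Cmin,ss = (D/Vd)·f/(1−f), so D = Cmin,ss·Vd·(1−f)/f.
D = 24 × 10 × (1−f)/f ≈ 24 × 10 × 3.00000 ≈ 720.00 mg.

720 mg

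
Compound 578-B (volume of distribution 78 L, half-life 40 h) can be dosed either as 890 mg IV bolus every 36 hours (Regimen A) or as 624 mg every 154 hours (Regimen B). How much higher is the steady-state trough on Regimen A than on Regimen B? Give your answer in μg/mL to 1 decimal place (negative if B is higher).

Regimen A: f = (1/2)^(36/40) ≈ 0.5359; Cmin,ss = (890/78)·f/(1−f) ≈ 13.176 μg/mL.
Regimen B: f = (1/2)^(154/40) ≈ 0.0693; Cmin,ss = (624/78)·f/(1−f) ≈ 0.596 μg/mL.
Difference ≈ 13.176 − 0.596 ≈ 12.580 μg/mL.

12.6 μg/mL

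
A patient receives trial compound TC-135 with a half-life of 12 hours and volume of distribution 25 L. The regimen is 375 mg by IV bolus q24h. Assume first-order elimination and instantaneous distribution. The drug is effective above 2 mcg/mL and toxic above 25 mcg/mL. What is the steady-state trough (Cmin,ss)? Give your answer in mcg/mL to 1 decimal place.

5.0 mcg/mL

τ = 24 h = 2 half-lives, so f = (1/2)^2 = 0.25.
At steady state, R = 1/(1 − 0.25) = 4/3.
Single-dose peak C₀ = D/Vd = 375/25 = 15 mcg/mL.
Steady-state peak Cmax,ss = C₀·R = 15 × 4/3 ≈ 20.000 mcg/mL.
Steady-state trough Cmin,ss = Cmax,ss·f ≈ 20.000 × 0.25 ≈ 5.000 mcg/mL.
Trough 5.0 mcg/mL vs MEC 2 mcg/mL: adequate.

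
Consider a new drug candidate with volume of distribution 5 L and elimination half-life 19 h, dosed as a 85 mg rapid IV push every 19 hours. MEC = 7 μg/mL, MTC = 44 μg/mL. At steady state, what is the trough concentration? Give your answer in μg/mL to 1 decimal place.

17.0 μg/mL

τ = 19 h = 1 half-life, so f = (1/2)^1 = 0.5.
Accumulation ratio R = 1/(1 − f) = 1/0.5 = 2/1.
Single-dose peak C₀ = D/Vd = 85/5 = 17 μg/mL.
Steady-state peak Cmax,ss = C₀·R = 17 × 2/1 ≈ 34.000 μg/mL.
Steady-state trough Cmin,ss = Cmax,ss·f ≈ 34.000 × 0.5 ≈ 17.000 μg/mL.
Trough 17.0 μg/mL vs MEC 7 μg/mL: adequate.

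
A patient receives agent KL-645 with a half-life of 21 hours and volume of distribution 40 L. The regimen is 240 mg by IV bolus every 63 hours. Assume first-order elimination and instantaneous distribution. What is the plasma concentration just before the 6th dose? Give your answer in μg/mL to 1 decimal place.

f = (1/2)^(τ/t½) = (1/2)^(63/21) ≈ 0.1250.
C₀ = D/Vd = 240/40 ≈ 6.000 μg/mL.
Before the 6th dose, 5 doses have been given. Superposition: Cmin = C₀·(f + f² + … + f^5).
≈ 6.000 × (0.1250 + 0.0156 + 0.0020 + 0.0002 + 0.0000) ≈ 6.000 × 0.1428 ≈ 0.857 μg/mL.

0.9 μg/mL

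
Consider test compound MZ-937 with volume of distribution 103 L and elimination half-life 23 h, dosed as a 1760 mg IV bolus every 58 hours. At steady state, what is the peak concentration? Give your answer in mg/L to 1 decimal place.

20.7 mg/L

Over one 58-h interval, 58/23 ≈ 2.5217 half-lives elapse, leaving f ≈ 0.1741 of each dose.
Accumulation ratio R = 1/(1 − f) ≈ 1/0.8259 ≈ 1.2108.
Each bolus raises the concentration by D/Vd = 1760/103 ≈ 17.087 mg/L.
Steady-state peak Cmax,ss = C₀·R ≈ 17.087 × 1.2108 ≈ 20.689 mg/L.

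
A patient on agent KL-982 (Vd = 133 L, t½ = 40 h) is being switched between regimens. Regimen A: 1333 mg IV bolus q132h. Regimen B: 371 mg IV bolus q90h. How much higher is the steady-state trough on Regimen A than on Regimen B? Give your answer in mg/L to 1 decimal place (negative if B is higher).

Regimen A: f = (1/2)^(132/40) ≈ 0.1015; Cmin,ss = (1333/133)·f/(1−f) ≈ 1.132 mg/L.
Regimen B: f = (1/2)^(90/40) ≈ 0.2102; Cmin,ss = (371/133)·f/(1−f) ≈ 0.742 mg/L.
Difference ≈ 1.132 − 0.742 ≈ 0.390 mg/L.

0.4 mg/L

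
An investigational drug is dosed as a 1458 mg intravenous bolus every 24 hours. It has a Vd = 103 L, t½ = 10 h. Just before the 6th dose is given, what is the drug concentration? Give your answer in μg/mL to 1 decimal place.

f = (1/2)^(τ/t½) = (1/2)^(24/10) ≈ 0.1895.
C₀ = D/Vd = 1458/103 ≈ 14.155 μg/mL.
Before the 6th dose, 5 doses have been given. Superposition: Cmin = C₀·(f + f² + … + f^5).
≈ 14.155 × (0.1895 + 0.0359 + 0.0068 + 0.0013 + 0.0002) ≈ 14.155 × 0.2337 ≈ 3.308 μg/mL.

3.3 μg/mL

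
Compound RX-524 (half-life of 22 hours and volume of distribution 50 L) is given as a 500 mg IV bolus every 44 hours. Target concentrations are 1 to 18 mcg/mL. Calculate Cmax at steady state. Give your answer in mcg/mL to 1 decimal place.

13.3 mcg/mL

τ = 44 h = 2 half-lives, so f = (1/2)^2 = 0.25.
At steady state, R = 1/(1 − 0.25) = 4/3.
Single-dose peak C₀ = D/Vd = 500/50 = 10 mcg/mL.
Steady-state peak Cmax,ss = C₀·R = 10 × 4/3 ≈ 13.333 mcg/mL.
Peak 13.3 mcg/mL vs MTC 18 mcg/mL: below toxic threshold.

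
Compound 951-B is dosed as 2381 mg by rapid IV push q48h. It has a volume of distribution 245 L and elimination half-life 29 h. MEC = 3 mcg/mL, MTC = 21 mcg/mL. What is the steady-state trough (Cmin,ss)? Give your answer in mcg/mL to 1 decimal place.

4.5 mcg/mL

k = ln2/t½ = ln2/29 ≈ 0.023902 h⁻¹; fraction remaining f = e^(−kτ) = e^(−0.023902×48) ≈ 0.3175.
Each bolus raises the concentration by D/Vd = 2381/245 ≈ 9.718 mcg/mL.
Steady-state trough Cmin,ss = C₀·f/(1−f) ≈ 9.718 × 0.3175/0.6825 ≈ 4.521 mcg/mL.
Trough 4.5 mcg/mL vs MEC 3 mcg/mL: adequate.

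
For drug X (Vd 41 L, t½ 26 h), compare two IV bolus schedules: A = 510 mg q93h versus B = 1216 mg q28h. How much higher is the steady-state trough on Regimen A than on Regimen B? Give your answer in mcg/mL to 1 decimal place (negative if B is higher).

Regimen A: f = (1/2)^(93/26) ≈ 0.0838; Cmin,ss = (510/41)·f/(1−f) ≈ 1.138 mcg/mL.
Regimen B: f = (1/2)^(28/26) ≈ 0.4740; Cmin,ss = (1216/41)·f/(1−f) ≈ 26.727 mcg/mL.
Difference ≈ 1.138 − 26.727 ≈ -25.589 mcg/mL.

-25.6 mcg/mL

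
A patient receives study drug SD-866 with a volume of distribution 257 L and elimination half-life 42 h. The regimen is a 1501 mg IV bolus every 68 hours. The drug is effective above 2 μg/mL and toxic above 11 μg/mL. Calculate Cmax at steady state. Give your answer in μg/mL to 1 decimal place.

8.7 μg/mL

Over one 68-h interval, 68/42 ≈ 1.619 half-lives elapse, leaving f ≈ 0.3256 of each dose.
At steady state, accumulation factor R = 1/(1 − e^(−kτ)) ≈ 1.4828.
Single-dose peak C₀ = D/Vd = 1501/257 ≈ 5.840 μg/mL.
Steady-state peak Cmax,ss = C₀·R ≈ 5.840 × 1.4828 ≈ 8.660 μg/mL.
Peak 8.7 μg/mL vs MTC 11 μg/mL: below toxic threshold.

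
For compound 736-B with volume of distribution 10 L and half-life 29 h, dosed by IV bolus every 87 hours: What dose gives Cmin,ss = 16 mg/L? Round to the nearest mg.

1120 mg

τ/t½ = 87/29 ≈ 3, so f = (1/2)^(87/29) ≈ 0.125000.
Cmin,ss = (D/Vd)·f/(1−f), so D = Cmin,ss·Vd·(1−f)/f.
D = 16 × 10 × (1−f)/f ≈ 16 × 10 × 7.00000 ≈ 1120.00 mg.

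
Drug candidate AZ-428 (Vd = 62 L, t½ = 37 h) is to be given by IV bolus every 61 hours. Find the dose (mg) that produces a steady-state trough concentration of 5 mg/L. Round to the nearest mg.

662 mg

τ/t½ = 61/37 ≈ 1.6486, so f = (1/2)^(61/37) ≈ 0.318939.
Cmin,ss = (D/Vd)·f/(1−f), so D = Cmin,ss·Vd·(1−f)/f.
D = 5 × 62 × (1−f)/f ≈ 5 × 62 × 2.13540 ≈ 661.97 mg.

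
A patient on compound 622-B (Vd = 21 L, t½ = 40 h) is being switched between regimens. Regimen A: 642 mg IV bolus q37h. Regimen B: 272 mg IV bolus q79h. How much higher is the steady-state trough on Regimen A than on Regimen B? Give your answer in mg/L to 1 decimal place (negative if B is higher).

29.6 mg/L

Regimen A: f = (1/2)^(37/40) ≈ 0.5267; Cmin,ss = (642/21)·f/(1−f) ≈ 34.021 mg/L.
Regimen B: f = (1/2)^(79/40) ≈ 0.2544; Cmin,ss = (272/21)·f/(1−f) ≈ 4.419 mg/L.
Difference ≈ 34.021 − 4.419 ≈ 29.602 mg/L.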